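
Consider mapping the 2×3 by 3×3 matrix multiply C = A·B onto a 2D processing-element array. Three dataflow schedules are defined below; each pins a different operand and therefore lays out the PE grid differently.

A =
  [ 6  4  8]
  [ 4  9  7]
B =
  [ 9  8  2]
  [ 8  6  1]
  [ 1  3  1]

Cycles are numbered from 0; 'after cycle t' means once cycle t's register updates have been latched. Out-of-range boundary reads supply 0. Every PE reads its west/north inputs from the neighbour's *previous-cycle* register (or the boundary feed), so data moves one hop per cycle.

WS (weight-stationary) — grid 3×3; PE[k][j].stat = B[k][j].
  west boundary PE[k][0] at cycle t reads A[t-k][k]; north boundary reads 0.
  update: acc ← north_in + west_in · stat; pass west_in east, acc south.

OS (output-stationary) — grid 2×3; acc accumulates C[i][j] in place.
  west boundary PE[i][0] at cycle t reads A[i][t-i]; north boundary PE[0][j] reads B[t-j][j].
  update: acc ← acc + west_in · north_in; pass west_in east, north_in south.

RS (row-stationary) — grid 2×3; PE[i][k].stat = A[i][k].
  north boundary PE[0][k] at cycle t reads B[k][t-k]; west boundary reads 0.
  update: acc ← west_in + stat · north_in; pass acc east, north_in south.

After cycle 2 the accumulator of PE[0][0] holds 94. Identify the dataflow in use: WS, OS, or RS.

dataflow = OS

Under WS (3×3), PE[0][0]:
  c0 r0c0: 54 / 6 / 54
  c1 r0c0: 36 / 4 / 36
  c2 r0c0: 0 / 0 / 0
Under OS (2×3), PE[0][0]:
  c0 r0c0: 54 / 6 / 9
  c1 r0c0: 86 / 4 / 8
  c2 r0c0: 94 / 8 / 1
Under RS (2×3), PE[0][0]:
  c0 r0c0: 54 / 54 / 9
  c1 r0c0: 48 / 48 / 8
  c2 r0c0: 12 / 12 / 2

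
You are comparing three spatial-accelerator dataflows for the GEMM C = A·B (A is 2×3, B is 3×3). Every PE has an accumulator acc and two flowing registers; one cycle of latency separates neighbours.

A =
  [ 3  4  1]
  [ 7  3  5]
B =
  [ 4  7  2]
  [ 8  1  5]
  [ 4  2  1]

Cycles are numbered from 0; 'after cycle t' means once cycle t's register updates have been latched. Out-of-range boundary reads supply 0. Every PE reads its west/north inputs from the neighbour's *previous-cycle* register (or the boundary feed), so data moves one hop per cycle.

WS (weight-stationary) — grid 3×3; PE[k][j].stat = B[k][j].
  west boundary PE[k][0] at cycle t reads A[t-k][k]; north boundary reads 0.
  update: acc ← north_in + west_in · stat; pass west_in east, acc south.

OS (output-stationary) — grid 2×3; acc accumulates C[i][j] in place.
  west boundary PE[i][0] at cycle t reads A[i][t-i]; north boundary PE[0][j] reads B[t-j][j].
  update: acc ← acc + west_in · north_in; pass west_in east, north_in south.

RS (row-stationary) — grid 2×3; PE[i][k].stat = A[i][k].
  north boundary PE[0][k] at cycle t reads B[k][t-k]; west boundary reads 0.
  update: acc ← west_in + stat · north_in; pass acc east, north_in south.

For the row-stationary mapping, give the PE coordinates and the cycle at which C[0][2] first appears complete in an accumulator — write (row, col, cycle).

RS: C[0][2] accumulates in PE[0][2]:
  [0] (0,2) acc=0 (h:0 v:0)
  [1] (0,2) acc=0 (h:0 v:0)
  [2] (0,2) acc=48 (h:48 v:4)
  [3] (0,2) acc=27 (h:27 v:2)
  [4] (0,2) acc=27 (h:27 v:1)

(row, col, cycle) = (0, 2, 4)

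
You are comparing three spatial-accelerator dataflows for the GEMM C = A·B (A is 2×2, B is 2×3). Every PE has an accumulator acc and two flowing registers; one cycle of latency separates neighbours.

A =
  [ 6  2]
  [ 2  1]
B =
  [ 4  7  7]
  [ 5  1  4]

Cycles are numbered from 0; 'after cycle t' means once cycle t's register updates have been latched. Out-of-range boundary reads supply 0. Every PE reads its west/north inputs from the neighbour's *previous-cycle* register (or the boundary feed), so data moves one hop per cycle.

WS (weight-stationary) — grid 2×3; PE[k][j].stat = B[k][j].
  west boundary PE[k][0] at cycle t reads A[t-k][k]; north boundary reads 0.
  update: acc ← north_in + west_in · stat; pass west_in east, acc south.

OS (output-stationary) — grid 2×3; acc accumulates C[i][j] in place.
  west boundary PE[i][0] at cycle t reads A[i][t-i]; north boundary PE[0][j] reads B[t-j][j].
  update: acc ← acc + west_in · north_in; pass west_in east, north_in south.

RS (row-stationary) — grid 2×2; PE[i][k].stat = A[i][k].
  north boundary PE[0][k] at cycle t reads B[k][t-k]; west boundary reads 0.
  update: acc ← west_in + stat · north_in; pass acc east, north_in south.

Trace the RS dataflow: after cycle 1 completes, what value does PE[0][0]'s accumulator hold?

PE[0][0].acc = 42

Tracing RS — 2×2 array, target PE[0][0]:
  after 0 — PE[0][0] acc=24, pass-E 24, pass-S 4
  after 1 — PE[0][0] acc=42, pass-E 42, pass-S 7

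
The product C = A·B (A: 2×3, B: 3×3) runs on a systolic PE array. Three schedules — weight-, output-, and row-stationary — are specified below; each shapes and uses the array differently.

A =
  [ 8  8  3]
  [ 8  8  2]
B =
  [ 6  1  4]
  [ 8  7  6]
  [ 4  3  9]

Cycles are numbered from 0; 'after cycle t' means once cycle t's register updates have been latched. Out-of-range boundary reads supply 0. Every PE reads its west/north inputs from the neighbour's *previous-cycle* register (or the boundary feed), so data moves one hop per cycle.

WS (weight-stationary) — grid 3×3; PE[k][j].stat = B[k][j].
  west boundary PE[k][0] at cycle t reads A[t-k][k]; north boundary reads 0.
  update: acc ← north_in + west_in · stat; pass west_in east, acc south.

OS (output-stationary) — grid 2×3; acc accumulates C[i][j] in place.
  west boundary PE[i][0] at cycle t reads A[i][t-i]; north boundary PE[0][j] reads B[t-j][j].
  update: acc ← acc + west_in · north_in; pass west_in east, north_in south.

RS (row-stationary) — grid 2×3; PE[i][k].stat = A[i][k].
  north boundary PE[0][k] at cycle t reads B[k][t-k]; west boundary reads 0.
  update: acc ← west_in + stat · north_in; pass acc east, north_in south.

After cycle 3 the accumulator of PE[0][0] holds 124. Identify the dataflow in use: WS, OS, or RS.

WS (3×3 grid), PE[0][0]:
  [0] (0,0) acc=48 (h:8 v:48)
  [1] (0,0) acc=48 (h:8 v:48)
  [2] (0,0) acc=0 (h:0 v:0)
  [3] (0,0) acc=0 (h:0 v:0)
OS (2×3 grid), PE[0][0]:
  [0] (0,0) acc=48 (h:8 v:6)
  [1] (0,0) acc=112 (h:8 v:8)
  [2] (0,0) acc=124 (h:3 v:4)
  [3] (0,0) acc=124 (h:0 v:0)
RS (2×3 grid), PE[0][0]:
  [0] (0,0) acc=48 (h:48 v:6)
  [1] (0,0) acc=8 (h:8 v:1)
  [2] (0,0) acc=32 (h:32 v:4)
  [3] (0,0) acc=0 (h:0 v:0)

dataflow = OS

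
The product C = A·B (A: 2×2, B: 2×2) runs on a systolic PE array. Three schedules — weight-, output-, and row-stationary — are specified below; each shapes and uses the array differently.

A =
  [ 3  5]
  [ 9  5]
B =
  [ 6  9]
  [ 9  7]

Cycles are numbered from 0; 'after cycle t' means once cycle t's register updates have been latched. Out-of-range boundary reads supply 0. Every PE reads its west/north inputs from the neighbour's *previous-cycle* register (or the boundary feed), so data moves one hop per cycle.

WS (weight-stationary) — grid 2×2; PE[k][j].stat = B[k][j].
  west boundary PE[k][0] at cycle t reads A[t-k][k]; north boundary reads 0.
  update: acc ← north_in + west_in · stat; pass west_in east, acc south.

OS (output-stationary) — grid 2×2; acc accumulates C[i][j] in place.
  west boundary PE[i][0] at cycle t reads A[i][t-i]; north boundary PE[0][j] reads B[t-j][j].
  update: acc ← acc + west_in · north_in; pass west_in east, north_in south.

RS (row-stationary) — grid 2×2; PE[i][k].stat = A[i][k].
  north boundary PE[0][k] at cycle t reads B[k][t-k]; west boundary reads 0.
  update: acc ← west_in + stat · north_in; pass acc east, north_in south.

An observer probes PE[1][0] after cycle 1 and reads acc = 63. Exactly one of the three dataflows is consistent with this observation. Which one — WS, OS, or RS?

dataflow = WS

— WS: 2×2; PE[1][0] trace:
  after 0 — PE[1][0] acc=0, pass-E 0, pass-S 0
  after 1 — PE[1][0] acc=63, pass-E 5, pass-S 63
— OS: 2×2; PE[1][0] trace:
  after 0 — PE[1][0] acc=0, pass-E 0, pass-S 0
  after 1 — PE[1][0] acc=54, pass-E 9, pass-S 6
— RS: 2×2; PE[1][0] trace:
  after 0 — PE[1][0] acc=0, pass-E 0, pass-S 0
  after 1 — PE[1][0] acc=54, pass-E 54, pass-S 6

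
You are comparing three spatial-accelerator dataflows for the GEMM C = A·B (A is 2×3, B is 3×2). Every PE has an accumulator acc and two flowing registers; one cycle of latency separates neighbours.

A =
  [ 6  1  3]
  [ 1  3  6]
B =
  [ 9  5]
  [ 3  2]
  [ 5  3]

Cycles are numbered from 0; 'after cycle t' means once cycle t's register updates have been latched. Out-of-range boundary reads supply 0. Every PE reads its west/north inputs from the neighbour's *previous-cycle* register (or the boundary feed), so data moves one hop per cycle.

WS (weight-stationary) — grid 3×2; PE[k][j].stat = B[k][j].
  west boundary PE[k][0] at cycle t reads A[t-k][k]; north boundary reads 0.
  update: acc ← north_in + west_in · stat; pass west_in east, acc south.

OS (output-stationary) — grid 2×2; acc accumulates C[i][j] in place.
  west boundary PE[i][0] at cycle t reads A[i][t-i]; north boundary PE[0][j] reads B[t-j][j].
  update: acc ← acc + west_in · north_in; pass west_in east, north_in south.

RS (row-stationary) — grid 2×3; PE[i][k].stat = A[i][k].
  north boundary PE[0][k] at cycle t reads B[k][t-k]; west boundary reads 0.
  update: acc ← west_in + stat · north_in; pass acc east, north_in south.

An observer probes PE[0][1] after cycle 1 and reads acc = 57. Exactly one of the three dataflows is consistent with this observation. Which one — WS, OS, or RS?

dataflow = RS

— WS: 3×2; PE[0][1] trace:
  0: (0,1).acc=0  regs=<0,0>
  1: (0,1).acc=30  regs=<6,30>
— OS: 2×2; PE[0][1] trace:
  0: (0,1).acc=0  regs=<0,0>
  1: (0,1).acc=30  regs=<6,5>
— RS: 2×3; PE[0][1] trace:
  0: (0,1).acc=0  regs=<0,0>
  1: (0,1).acc=57  regs=<57,3>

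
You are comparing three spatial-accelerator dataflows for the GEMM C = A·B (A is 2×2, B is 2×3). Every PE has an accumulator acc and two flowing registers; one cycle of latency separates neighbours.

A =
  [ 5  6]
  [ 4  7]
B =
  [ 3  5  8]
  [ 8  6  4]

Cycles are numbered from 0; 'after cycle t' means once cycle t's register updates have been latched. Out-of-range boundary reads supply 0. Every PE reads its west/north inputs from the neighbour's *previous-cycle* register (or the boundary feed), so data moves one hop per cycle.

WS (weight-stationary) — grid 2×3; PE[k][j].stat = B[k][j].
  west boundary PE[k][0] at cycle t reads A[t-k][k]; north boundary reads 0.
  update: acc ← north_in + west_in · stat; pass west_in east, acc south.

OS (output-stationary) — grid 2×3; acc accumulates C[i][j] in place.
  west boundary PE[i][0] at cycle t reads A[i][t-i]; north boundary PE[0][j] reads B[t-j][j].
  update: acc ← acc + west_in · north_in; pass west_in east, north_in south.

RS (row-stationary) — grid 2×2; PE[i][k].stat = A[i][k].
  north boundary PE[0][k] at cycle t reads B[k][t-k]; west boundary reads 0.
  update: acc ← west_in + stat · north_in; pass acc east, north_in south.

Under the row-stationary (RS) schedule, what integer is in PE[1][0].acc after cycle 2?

RS on a 2×2 grid — tracing PE[1][0] and its feeders:
  step 0 · PE0,0: acc=15; fwd→15 fwd↓3
  step 0 · PE1,0: acc=0; fwd→0 fwd↓0
  step 1 · PE0,0: acc=25; fwd→25 fwd↓5
  step 1 · PE1,0: acc=12; fwd→12 fwd↓3
  step 2 · PE0,0: acc=40; fwd→40 fwd↓8
  step 2 · PE1,0: acc=20; fwd→20 fwd↓5

PE[1][0].acc = 20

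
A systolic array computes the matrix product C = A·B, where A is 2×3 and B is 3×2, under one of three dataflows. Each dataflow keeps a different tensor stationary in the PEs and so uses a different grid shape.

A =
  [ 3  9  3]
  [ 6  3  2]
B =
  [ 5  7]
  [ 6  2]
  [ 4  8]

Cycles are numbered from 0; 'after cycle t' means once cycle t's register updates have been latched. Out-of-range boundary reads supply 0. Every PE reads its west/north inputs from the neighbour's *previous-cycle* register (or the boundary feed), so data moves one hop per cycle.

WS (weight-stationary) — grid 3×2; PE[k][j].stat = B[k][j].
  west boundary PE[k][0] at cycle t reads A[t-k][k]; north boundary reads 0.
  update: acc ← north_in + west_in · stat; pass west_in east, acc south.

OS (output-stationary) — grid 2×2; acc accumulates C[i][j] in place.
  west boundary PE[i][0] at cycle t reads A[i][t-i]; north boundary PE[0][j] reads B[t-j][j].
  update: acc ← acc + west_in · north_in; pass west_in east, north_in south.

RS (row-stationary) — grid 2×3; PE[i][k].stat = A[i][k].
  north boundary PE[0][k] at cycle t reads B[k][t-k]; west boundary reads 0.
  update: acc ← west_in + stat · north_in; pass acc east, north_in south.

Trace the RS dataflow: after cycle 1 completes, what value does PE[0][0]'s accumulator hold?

PE[0][0].acc = 21

RS on a 2×3 grid — tracing PE[0][0] and its feeders:
  c0 r0c0: 15 / 15 / 5
  c1 r0c0: 21 / 21 / 7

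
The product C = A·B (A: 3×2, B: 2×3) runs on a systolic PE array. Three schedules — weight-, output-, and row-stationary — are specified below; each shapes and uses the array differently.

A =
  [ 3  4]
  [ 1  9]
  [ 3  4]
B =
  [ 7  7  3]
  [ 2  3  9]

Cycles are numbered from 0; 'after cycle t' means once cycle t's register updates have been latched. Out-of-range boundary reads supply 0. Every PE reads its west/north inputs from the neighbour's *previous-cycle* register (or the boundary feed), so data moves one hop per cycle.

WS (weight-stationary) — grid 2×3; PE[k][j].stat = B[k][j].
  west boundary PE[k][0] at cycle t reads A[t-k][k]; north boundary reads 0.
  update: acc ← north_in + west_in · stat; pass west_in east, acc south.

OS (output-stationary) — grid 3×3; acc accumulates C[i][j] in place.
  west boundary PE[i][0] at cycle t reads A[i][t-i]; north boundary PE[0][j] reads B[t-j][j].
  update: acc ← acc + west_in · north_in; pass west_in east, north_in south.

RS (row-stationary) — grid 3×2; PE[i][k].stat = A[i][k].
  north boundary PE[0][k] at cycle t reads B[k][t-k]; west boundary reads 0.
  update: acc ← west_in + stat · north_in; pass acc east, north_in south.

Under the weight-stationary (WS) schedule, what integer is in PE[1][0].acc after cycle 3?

WS 2×3: PE[1][0] cycle-by-cycle (with neighbour feeds):
  step 0 · PE0,0: acc=21; fwd→3 fwd↓21
  step 0 · PE1,0: acc=0; fwd→0 fwd↓0
  step 1 · PE0,0: acc=7; fwd→1 fwd↓7
  step 1 · PE1,0: acc=29; fwd→4 fwd↓29
  step 2 · PE0,0: acc=21; fwd→3 fwd↓21
  step 2 · PE1,0: acc=25; fwd→9 fwd↓25
  step 3 · PE0,0: acc=0; fwd→0 fwd↓0
  step 3 · PE1,0: acc=29; fwd→4 fwd↓29

PE[1][0].acc = 29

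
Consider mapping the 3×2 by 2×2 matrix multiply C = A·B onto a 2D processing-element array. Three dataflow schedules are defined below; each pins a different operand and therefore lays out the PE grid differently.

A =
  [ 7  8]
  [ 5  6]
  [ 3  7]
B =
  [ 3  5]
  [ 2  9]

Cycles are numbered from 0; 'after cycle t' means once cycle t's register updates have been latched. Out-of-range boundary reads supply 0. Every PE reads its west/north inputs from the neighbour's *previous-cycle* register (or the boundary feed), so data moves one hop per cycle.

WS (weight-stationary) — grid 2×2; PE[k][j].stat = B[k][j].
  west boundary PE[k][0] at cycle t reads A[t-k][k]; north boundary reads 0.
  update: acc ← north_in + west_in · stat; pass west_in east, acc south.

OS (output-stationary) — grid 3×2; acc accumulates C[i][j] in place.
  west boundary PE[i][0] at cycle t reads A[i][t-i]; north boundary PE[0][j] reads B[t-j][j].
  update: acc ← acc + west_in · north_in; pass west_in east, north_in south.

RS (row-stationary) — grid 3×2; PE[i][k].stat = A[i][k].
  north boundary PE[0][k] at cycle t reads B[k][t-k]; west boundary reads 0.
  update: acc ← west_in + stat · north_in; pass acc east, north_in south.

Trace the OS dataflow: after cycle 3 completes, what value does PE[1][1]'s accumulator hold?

Tracing OS — 3×2 array, target PE[1][1]:
  step 0 · PE0,1: acc=0; fwd→0 fwd↓0
  step 0 · PE1,0: acc=0; fwd→0 fwd↓0
  step 0 · PE1,1: acc=0; fwd→0 fwd↓0
  step 1 · PE0,1: acc=35; fwd→7 fwd↓5
  step 1 · PE1,0: acc=15; fwd→5 fwd↓3
  step 1 · PE1,1: acc=0; fwd→0 fwd↓0
  step 2 · PE0,1: acc=107; fwd→8 fwd↓9
  step 2 · PE1,0: acc=27; fwd→6 fwd↓2
  step 2 · PE1,1: acc=25; fwd→5 fwd↓5
  step 3 · PE0,1: acc=107; fwd→0 fwd↓0
  step 3 · PE1,0: acc=27; fwd→0 fwd↓0
  step 3 · PE1,1: acc=79; fwd→6 fwd↓9

PE[1][1].acc = 79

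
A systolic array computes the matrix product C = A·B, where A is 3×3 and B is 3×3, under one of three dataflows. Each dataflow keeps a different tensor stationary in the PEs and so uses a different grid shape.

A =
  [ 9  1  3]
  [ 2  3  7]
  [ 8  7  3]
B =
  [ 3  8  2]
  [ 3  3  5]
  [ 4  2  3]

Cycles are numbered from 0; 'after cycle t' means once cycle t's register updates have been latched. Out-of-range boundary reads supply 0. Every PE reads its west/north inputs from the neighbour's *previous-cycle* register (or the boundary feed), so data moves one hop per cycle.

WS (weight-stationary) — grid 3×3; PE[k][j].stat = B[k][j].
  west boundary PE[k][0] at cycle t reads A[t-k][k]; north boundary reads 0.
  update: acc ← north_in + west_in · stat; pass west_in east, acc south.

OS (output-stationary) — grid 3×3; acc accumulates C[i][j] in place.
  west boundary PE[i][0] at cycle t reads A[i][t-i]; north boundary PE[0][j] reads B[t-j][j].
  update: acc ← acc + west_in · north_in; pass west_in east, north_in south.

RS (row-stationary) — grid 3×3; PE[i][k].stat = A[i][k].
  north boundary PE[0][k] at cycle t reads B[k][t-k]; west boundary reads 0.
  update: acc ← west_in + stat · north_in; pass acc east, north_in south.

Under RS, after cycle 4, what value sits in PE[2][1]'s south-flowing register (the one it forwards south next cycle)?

register = 3

RS 3×3: PE[2][1] cycle-by-cycle (with neighbour feeds):
  @0  [1,1]  acc 0  |  →0  ↓0
  @0  [2,0]  acc 0  |  →0  ↓0
  @0  [2,1]  acc 0  |  →0  ↓0
  @1  [1,1]  acc 0  |  →0  ↓0
  @1  [2,0]  acc 0  |  →0  ↓0
  @1  [2,1]  acc 0  |  →0  ↓0
  @2  [1,1]  acc 15  |  →15  ↓3
  @2  [2,0]  acc 24  |  →24  ↓3
  @2  [2,1]  acc 0  |  →0  ↓0
  @3  [1,1]  acc 25  |  →25  ↓3
  @3  [2,0]  acc 64  |  →64  ↓8
  @3  [2,1]  acc 45  |  →45  ↓3
  @4  [1,1]  acc 19  |  →19  ↓5
  @4  [2,0]  acc 16  |  →16  ↓2
  @4  [2,1]  acc 85  |  →85  ↓3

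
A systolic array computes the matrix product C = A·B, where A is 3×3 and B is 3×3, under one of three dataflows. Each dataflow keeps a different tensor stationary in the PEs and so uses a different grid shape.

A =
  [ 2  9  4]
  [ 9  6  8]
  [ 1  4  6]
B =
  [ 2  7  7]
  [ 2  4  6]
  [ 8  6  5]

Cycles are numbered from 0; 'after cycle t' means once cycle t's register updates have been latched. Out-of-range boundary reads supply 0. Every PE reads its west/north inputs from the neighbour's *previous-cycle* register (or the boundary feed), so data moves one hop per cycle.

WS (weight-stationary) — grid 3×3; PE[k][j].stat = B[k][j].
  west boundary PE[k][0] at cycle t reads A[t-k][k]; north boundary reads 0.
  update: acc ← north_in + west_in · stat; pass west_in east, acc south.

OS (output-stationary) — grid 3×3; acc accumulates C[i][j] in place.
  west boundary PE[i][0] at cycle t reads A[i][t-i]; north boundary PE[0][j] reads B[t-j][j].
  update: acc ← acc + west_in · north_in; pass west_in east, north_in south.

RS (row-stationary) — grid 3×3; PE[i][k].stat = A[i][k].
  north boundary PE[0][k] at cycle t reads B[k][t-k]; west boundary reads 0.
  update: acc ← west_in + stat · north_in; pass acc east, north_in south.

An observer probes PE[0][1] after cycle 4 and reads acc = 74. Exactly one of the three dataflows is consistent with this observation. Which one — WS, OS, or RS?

— WS: 3×3; PE[0][1] trace:
  step 0 · PE0,1: acc=0; fwd→0 fwd↓0
  step 1 · PE0,1: acc=14; fwd→2 fwd↓14
  step 2 · PE0,1: acc=63; fwd→9 fwd↓63
  step 3 · PE0,1: acc=7; fwd→1 fwd↓7
  step 4 · PE0,1: acc=0; fwd→0 fwd↓0
— OS: 3×3; PE[0][1] trace:
  step 0 · PE0,1: acc=0; fwd→0 fwd↓0
  step 1 · PE0,1: acc=14; fwd→2 fwd↓7
  step 2 · PE0,1: acc=50; fwd→9 fwd↓4
  step 3 · PE0,1: acc=74; fwd→4 fwd↓6
  step 4 · PE0,1: acc=74; fwd→0 fwd↓0
— RS: 3×3; PE[0][1] trace:
  step 0 · PE0,1: acc=0; fwd→0 fwd↓0
  step 1 · PE0,1: acc=22; fwd→22 fwd↓2
  step 2 · PE0,1: acc=50; fwd→50 fwd↓4
  step 3 · PE0,1: acc=68; fwd→68 fwd↓6
  step 4 · PE0,1: acc=0; fwd→0 fwd↓0

dataflow = OS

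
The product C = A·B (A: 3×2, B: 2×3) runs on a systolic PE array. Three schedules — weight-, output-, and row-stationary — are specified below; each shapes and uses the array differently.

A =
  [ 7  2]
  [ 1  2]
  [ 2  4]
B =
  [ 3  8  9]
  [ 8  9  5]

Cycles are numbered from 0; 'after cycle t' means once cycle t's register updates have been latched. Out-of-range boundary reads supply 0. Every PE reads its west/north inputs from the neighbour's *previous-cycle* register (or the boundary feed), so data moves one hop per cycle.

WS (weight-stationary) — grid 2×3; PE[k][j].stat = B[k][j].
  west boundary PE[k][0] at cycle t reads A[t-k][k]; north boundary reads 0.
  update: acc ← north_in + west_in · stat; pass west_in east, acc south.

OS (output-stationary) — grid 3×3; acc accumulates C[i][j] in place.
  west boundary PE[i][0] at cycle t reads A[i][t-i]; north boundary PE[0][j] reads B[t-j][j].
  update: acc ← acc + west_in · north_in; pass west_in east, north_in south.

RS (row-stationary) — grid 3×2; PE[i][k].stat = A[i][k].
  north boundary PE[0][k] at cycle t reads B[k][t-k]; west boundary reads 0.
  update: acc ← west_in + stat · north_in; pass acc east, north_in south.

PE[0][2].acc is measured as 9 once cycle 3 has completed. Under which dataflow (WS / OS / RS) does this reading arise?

Under WS (2×3), PE[0][2]:
  [0] (0,2) acc=0 (h:0 v:0)
  [1] (0,2) acc=0 (h:0 v:0)
  [2] (0,2) acc=63 (h:7 v:63)
  [3] (0,2) acc=9 (h:1 v:9)
Under OS (3×3), PE[0][2]:
  [0] (0,2) acc=0 (h:0 v:0)
  [1] (0,2) acc=0 (h:0 v:0)
  [2] (0,2) acc=63 (h:7 v:9)
  [3] (0,2) acc=73 (h:2 v:5)
RS: PE[0][2] is outside its 3×2 grid.

dataflow = WS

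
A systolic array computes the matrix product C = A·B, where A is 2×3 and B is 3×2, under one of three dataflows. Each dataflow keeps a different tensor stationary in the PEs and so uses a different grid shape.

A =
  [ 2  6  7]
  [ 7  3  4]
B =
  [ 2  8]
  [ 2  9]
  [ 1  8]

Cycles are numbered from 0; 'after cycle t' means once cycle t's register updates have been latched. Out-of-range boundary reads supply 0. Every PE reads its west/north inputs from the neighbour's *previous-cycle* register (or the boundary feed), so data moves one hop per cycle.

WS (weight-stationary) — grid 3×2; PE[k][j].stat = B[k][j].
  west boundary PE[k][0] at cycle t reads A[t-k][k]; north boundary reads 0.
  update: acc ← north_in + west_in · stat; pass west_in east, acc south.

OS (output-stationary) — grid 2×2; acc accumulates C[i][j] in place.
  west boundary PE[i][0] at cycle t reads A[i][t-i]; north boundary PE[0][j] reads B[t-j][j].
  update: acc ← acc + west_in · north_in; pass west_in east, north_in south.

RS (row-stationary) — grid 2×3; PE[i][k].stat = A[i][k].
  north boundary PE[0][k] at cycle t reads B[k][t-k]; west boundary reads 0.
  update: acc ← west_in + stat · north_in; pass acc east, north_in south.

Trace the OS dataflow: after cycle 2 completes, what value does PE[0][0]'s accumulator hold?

PE[0][0].acc = 23

Tracing OS — 2×2 array, target PE[0][0]:
  [0] (0,0) acc=4 (h:2 v:2)
  [1] (0,0) acc=16 (h:6 v:2)
  [2] (0,0) acc=23 (h:7 v:1)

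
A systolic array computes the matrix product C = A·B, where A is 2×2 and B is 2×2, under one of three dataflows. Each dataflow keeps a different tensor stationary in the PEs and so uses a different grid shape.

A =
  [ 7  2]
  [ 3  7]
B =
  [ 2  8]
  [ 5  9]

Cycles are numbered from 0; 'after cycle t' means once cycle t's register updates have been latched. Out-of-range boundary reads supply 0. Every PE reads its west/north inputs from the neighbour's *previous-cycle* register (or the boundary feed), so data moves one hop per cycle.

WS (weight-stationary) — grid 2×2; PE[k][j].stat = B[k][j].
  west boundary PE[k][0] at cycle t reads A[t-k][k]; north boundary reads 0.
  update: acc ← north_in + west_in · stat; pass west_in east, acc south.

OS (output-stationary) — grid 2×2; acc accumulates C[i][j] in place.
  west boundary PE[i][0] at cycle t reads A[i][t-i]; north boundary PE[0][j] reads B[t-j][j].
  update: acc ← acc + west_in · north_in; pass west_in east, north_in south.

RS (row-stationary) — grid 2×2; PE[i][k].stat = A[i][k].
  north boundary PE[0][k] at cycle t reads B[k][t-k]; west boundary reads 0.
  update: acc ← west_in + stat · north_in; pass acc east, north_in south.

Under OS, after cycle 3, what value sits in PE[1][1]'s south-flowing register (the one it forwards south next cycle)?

register = 9

Tracing OS — 2×2 array, target PE[1][1]:
  step 0 · PE0,1: acc=0; fwd→0 fwd↓0
  step 0 · PE1,0: acc=0; fwd→0 fwd↓0
  step 0 · PE1,1: acc=0; fwd→0 fwd↓0
  step 1 · PE0,1: acc=56; fwd→7 fwd↓8
  step 1 · PE1,0: acc=6; fwd→3 fwd↓2
  step 1 · PE1,1: acc=0; fwd→0 fwd↓0
  step 2 · PE0,1: acc=74; fwd→2 fwd↓9
  step 2 · PE1,0: acc=41; fwd→7 fwd↓5
  step 2 · PE1,1: acc=24; fwd→3 fwd↓8
  step 3 · PE0,1: acc=74; fwd→0 fwd↓0
  step 3 · PE1,0: acc=41; fwd→0 fwd↓0
  step 3 · PE1,1: acc=87; fwd→7 fwd↓9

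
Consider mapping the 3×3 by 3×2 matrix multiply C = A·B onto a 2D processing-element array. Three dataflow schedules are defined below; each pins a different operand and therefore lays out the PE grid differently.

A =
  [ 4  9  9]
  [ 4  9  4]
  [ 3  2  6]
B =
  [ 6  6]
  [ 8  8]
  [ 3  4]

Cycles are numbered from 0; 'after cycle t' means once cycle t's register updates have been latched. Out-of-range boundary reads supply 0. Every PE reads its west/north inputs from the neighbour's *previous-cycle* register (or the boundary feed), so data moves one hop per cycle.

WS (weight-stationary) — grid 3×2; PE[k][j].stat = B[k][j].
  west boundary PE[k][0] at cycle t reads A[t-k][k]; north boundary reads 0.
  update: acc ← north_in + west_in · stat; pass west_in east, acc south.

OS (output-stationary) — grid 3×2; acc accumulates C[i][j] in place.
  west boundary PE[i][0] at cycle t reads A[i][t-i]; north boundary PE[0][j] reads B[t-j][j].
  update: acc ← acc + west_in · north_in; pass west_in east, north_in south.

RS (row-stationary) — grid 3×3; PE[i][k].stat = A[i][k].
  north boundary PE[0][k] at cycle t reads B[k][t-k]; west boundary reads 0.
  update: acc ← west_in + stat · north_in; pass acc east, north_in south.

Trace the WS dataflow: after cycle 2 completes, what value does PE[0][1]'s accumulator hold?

PE[0][1].acc = 24

Tracing WS — 3×2 array, target PE[0][1]:
  after 0 — PE[0][0] acc=24, pass-E 4, pass-S 24
  after 0 — PE[0][1] acc=0, pass-E 0, pass-S 0
  after 1 — PE[0][0] acc=24, pass-E 4, pass-S 24
  after 1 — PE[0][1] acc=24, pass-E 4, pass-S 24
  after 2 — PE[0][0] acc=18, pass-E 3, pass-S 18
  after 2 — PE[0][1] acc=24, pass-E 4, pass-S 24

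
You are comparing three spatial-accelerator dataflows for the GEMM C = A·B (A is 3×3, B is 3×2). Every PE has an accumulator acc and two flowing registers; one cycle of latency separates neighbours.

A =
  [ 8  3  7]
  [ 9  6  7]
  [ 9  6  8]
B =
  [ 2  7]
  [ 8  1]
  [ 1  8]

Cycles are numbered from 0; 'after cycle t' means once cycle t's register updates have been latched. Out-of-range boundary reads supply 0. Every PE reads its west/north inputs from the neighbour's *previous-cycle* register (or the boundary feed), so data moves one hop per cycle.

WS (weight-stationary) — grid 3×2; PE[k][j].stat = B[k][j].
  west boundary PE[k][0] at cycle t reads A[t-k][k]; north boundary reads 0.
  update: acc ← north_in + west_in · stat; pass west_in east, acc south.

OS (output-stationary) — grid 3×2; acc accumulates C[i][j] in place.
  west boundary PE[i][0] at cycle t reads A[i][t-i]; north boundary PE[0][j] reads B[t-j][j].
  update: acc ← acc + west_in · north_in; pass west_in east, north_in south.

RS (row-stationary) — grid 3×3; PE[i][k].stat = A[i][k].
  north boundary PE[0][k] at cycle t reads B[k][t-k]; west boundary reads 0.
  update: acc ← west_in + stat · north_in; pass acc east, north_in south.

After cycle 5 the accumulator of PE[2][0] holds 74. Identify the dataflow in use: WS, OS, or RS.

dataflow = OS

WS (3×2 grid), PE[2][0]:
  after 0 — PE[2][0] acc=0, pass-E 0, pass-S 0
  after 1 — PE[2][0] acc=0, pass-E 0, pass-S 0
  after 2 — PE[2][0] acc=47, pass-E 7, pass-S 47
  after 3 — PE[2][0] acc=73, pass-E 7, pass-S 73
  after 4 — PE[2][0] acc=74, pass-E 8, pass-S 74
  after 5 — PE[2][0] acc=0, pass-E 0, pass-S 0
OS (3×2 grid), PE[2][0]:
  after 0 — PE[2][0] acc=0, pass-E 0, pass-S 0
  after 1 — PE[2][0] acc=0, pass-E 0, pass-S 0
  after 2 — PE[2][0] acc=18, pass-E 9, pass-S 2
  after 3 — PE[2][0] acc=66, pass-E 6, pass-S 8
  after 4 — PE[2][0] acc=74, pass-E 8, pass-S 1
  after 5 — PE[2][0] acc=74, pass-E 0, pass-S 0
RS (3×3 grid), PE[2][0]:
  after 0 — PE[2][0] acc=0, pass-E 0, pass-S 0
  after 1 — PE[2][0] acc=0, pass-E 0, pass-S 0
  after 2 — PE[2][0] acc=18, pass-E 18, pass-S 2
  after 3 — PE[2][0] acc=63, pass-E 63, pass-S 7
  after 4 — PE[2][0] acc=0, pass-E 0, pass-S 0
  after 5 — PE[2][0] acc=0, pass-E 0, pass-S 0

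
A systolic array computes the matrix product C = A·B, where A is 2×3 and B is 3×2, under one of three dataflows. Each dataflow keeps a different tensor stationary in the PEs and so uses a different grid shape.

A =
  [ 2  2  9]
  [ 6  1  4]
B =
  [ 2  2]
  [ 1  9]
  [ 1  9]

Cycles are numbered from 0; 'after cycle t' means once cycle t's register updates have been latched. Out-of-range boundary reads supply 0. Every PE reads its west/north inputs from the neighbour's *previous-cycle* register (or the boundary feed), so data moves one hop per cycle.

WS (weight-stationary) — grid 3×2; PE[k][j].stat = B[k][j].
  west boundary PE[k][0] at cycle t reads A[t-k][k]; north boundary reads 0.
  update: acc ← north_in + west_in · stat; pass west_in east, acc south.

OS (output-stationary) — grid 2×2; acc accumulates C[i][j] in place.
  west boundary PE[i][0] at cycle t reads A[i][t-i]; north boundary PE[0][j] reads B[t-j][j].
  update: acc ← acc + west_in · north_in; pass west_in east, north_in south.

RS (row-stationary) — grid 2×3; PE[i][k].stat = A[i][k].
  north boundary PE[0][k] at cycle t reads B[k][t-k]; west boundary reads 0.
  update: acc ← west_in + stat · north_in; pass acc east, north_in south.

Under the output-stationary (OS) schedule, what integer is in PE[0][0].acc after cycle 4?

OS on a 2×2 grid — tracing PE[0][0] and its feeders:
  c0 r0c0: 4 / 2 / 2
  c1 r0c0: 6 / 2 / 1
  c2 r0c0: 15 / 9 / 1
  c3 r0c0: 15 / 0 / 0
  c4 r0c0: 15 / 0 / 0

PE[0][0].acc = 15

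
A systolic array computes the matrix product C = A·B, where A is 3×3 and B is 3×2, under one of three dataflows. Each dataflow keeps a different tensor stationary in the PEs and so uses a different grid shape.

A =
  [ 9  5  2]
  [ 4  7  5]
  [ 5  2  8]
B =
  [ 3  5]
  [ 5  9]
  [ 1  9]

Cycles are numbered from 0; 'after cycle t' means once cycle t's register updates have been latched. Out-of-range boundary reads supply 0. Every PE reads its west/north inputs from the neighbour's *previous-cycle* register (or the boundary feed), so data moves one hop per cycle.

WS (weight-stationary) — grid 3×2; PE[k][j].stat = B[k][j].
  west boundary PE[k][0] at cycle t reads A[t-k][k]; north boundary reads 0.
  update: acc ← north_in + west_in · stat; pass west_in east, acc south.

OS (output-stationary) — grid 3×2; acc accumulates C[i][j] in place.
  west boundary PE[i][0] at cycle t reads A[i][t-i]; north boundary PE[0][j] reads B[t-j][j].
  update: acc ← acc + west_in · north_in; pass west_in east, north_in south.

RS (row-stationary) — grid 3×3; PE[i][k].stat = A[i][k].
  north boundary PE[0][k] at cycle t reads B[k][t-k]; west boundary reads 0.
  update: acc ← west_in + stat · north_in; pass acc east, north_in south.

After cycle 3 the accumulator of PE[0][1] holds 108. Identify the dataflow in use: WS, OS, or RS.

— WS: 3×2; PE[0][1] trace:
  step 0 · PE0,1: acc=0; fwd→0 fwd↓0
  step 1 · PE0,1: acc=45; fwd→9 fwd↓45
  step 2 · PE0,1: acc=20; fwd→4 fwd↓20
  step 3 · PE0,1: acc=25; fwd→5 fwd↓25
— OS: 3×2; PE[0][1] trace:
  step 0 · PE0,1: acc=0; fwd→0 fwd↓0
  step 1 · PE0,1: acc=45; fwd→9 fwd↓5
  step 2 · PE0,1: acc=90; fwd→5 fwd↓9
  step 3 · PE0,1: acc=108; fwd→2 fwd↓9
— RS: 3×3; PE[0][1] trace:
  step 0 · PE0,1: acc=0; fwd→0 fwd↓0
  step 1 · PE0,1: acc=52; fwd→52 fwd↓5
  step 2 · PE0,1: acc=90; fwd→90 fwd↓9
  step 3 · PE0,1: acc=0; fwd→0 fwd↓0

dataflow = OS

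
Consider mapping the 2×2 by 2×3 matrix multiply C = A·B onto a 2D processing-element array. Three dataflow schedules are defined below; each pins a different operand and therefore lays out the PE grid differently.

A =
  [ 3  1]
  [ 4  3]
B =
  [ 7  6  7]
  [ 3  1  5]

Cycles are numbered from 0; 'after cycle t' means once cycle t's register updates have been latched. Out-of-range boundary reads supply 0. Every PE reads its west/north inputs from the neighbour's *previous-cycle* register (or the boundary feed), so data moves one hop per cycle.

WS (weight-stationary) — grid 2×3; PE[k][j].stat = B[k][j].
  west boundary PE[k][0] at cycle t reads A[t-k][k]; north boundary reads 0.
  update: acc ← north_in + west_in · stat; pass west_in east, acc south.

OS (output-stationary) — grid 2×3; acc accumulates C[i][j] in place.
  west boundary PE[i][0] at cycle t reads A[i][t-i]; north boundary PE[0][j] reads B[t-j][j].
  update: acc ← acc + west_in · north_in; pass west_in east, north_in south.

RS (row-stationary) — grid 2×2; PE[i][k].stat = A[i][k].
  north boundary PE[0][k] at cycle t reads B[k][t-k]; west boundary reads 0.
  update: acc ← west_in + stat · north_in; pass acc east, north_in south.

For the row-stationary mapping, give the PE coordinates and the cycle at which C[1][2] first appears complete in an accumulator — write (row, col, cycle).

RS: C[1][2] accumulates in PE[1][1]:
  t=0 PE[1][1]: acc=0 h=0 v=0
  t=1 PE[1][1]: acc=0 h=0 v=0
  t=2 PE[1][1]: acc=37 h=37 v=3
  t=3 PE[1][1]: acc=27 h=27 v=1
  t=4 PE[1][1]: acc=43 h=43 v=5

(row, col, cycle) = (1, 1, 4)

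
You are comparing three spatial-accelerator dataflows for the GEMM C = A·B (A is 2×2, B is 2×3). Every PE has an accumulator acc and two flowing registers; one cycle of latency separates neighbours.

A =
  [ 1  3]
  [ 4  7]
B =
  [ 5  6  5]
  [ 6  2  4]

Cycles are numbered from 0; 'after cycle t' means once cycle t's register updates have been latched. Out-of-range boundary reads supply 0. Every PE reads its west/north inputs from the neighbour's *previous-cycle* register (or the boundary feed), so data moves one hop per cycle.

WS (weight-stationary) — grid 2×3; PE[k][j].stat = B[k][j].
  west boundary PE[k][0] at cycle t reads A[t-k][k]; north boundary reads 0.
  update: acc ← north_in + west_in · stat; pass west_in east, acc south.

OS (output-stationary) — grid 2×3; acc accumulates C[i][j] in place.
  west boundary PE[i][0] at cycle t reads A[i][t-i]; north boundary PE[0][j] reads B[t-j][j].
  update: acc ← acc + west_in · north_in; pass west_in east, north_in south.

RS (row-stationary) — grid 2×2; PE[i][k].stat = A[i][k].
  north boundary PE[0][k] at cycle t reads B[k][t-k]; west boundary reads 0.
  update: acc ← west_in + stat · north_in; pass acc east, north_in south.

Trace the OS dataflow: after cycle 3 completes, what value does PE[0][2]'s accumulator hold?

PE[0][2].acc = 17

OS on a 2×3 grid — tracing PE[0][2] and its feeders:
  @0  [0,1]  acc 0  |  →0  ↓0
  @0  [0,2]  acc 0  |  →0  ↓0
  @1  [0,1]  acc 6  |  →1  ↓6
  @1  [0,2]  acc 0  |  →0  ↓0
  @2  [0,1]  acc 12  |  →3  ↓2
  @2  [0,2]  acc 5  |  →1  ↓5
  @3  [0,1]  acc 12  |  →0  ↓0
  @3  [0,2]  acc 17  |  →3  ↓4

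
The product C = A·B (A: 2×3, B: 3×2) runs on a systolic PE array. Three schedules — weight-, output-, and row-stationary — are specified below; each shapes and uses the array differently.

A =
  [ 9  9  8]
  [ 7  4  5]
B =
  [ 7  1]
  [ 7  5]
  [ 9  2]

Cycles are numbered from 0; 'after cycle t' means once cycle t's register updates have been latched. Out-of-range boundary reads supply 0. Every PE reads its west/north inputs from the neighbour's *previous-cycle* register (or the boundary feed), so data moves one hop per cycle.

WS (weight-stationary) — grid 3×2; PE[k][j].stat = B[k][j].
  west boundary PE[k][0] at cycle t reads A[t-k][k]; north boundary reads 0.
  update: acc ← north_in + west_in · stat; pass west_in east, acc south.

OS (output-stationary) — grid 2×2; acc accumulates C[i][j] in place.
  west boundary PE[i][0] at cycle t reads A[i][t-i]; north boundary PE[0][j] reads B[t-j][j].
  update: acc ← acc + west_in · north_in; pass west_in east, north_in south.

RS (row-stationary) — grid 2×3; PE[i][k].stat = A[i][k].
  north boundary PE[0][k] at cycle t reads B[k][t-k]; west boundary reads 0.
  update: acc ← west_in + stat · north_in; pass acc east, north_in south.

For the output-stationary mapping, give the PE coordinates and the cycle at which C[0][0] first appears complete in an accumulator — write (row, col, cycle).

OS: C[0][0] accumulates in PE[0][0]:
  t=0 PE[0][0]: acc=63 h=9 v=7
  t=1 PE[0][0]: acc=126 h=9 v=7
  t=2 PE[0][0]: acc=198 h=8 v=9

(row, col, cycle) = (0, 0, 2)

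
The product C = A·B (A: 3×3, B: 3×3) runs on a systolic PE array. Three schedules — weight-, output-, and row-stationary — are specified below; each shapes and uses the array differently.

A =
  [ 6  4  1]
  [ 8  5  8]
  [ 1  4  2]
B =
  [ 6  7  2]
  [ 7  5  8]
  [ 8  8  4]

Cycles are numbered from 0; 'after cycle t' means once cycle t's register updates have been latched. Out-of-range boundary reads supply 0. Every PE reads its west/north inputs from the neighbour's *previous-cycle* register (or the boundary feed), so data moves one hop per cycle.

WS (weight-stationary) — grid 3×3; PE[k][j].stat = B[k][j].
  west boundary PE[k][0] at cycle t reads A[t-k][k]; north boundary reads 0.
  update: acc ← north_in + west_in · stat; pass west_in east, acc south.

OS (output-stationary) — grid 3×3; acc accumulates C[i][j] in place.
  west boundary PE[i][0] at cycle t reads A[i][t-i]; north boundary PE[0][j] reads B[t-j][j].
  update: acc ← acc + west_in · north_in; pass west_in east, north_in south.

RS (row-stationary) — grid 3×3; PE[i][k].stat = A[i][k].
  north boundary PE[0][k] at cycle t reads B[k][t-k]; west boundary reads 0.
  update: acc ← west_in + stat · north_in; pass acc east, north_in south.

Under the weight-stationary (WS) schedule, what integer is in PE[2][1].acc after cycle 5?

PE[2][1].acc = 43

WS 3×3: PE[2][1] cycle-by-cycle (with neighbour feeds):
  c0 r1c1: 0 / 0 / 0
  c0 r2c0: 0 / 0 / 0
  c0 r2c1: 0 / 0 / 0
  c1 r1c1: 0 / 0 / 0
  c1 r2c0: 0 / 0 / 0
  c1 r2c1: 0 / 0 / 0
  c2 r1c1: 62 / 4 / 62
  c2 r2c0: 72 / 1 / 72
  c2 r2c1: 0 / 0 / 0
  c3 r1c1: 81 / 5 / 81
  c3 r2c0: 147 / 8 / 147
  c3 r2c1: 70 / 1 / 70
  c4 r1c1: 27 / 4 / 27
  c4 r2c0: 50 / 2 / 50
  c4 r2c1: 145 / 8 / 145
  c5 r1c1: 0 / 0 / 0
  c5 r2c0: 0 / 0 / 0
  c5 r2c1: 43 / 2 / 43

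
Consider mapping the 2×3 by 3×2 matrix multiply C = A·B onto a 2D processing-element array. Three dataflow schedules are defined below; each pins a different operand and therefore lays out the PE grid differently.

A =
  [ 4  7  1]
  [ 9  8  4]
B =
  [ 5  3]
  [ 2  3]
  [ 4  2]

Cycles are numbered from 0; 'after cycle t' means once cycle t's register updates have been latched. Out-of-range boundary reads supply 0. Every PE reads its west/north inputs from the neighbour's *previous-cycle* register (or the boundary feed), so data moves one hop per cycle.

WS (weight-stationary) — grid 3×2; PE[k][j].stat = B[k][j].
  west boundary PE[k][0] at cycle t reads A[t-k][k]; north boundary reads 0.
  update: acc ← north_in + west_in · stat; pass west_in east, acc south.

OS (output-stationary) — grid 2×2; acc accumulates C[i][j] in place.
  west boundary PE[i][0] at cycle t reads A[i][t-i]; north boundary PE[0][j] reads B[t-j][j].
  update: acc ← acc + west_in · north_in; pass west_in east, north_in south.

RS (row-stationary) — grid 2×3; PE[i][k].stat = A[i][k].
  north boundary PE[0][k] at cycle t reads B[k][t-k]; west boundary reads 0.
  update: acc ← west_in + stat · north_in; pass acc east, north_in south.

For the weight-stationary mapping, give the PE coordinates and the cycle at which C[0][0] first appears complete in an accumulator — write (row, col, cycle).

WS: C[0][0] accumulates in PE[2][0]:
  t=0 PE[2][0]: acc=0 h=0 v=0
  t=1 PE[2][0]: acc=0 h=0 v=0
  t=2 PE[2][0]: acc=38 h=1 v=38

(row, col, cycle) = (2, 0, 2)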